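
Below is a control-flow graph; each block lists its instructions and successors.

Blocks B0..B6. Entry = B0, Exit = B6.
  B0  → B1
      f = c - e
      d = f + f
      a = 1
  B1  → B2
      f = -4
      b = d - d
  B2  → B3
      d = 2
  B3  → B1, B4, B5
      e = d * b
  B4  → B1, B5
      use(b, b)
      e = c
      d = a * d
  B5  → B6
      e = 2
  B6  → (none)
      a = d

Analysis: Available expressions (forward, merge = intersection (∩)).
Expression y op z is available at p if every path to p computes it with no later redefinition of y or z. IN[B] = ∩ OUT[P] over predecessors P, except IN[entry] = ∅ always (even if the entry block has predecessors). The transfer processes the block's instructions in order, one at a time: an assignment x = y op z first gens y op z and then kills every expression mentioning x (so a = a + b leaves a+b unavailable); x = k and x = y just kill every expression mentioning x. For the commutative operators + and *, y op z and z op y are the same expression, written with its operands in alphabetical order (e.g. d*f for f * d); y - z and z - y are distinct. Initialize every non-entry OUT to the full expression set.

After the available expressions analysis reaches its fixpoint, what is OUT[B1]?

Answer: {d-d}

Working:
Fixpoint table:
  B0: | IN={} | OUT={c-e, f+f}
  B1: | IN={} | OUT={d-d}
  B2: | IN={d-d} | OUT={}
  B3: | IN={} | OUT={b*d}
  B4: | IN={b*d} | OUT={}
  B5: | IN={} | OUT={}
  B6: | IN={} | OUT={}

Merge at B1: IN[B1] = OUT[B0] ∩ OUT[B3] ∩ OUT[B4] = {}
Applying B1's transfer function to that IN value gives OUT[B1] (row B1 above).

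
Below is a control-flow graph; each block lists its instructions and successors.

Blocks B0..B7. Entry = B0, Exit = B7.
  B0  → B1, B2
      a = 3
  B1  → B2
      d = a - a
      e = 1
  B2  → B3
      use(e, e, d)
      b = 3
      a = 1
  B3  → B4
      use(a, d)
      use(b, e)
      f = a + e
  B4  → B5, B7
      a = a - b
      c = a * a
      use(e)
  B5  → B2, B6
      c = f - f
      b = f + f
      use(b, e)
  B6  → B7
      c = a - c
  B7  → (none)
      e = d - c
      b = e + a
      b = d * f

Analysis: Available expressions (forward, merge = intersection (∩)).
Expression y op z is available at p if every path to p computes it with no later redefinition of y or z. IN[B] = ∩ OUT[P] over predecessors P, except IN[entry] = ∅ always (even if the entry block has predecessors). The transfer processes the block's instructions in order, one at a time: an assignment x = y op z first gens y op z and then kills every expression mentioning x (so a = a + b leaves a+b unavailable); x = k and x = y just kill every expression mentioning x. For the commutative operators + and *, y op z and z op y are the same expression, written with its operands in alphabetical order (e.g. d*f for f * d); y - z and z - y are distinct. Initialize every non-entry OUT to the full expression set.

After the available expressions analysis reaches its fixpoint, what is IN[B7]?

Answer: {a*a}

Working:
Converged values:
  B0: | IN={} | OUT={}
  B1: | IN={} | OUT={a-a}
  B2: | IN={} | OUT={}
  B3: | IN={} | OUT={a+e}
  B4: | IN={a+e} | OUT={a*a}
  B5: | IN={a*a} | OUT={a*a, f+f, f-f}
  B6: | IN={a*a, f+f, f-f} | OUT={a*a, f+f, f-f}
  B7: | IN={a*a} | OUT={a*a, a+e, d*f, d-c}

Merge at B7: IN[B7] = OUT[B4] ∩ OUT[B6] = {a*a}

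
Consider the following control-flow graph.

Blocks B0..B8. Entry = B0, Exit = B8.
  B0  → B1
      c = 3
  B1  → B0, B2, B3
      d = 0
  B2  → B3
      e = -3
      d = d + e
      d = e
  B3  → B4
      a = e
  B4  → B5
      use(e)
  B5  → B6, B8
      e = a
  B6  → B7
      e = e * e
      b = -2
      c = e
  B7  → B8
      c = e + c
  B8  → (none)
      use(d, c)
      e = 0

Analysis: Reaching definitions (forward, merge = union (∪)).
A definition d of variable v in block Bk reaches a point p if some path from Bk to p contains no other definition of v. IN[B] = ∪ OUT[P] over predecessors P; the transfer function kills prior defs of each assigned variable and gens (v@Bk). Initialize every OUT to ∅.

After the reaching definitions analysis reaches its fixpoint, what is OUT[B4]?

Fixpoint table:
  B0:  IN={c@B0, d@B1}  OUT={c@B0, d@B1}
  B1:  IN={c@B0, d@B1}  OUT={c@B0, d@B1}
  B2:  IN={c@B0, d@B1}  OUT={c@B0, d@B2, e@B2}
  B3:  IN={c@B0, d@B1, d@B2, e@B2}  OUT={a@B3, c@B0, d@B1, d@B2, e@B2}
  B4:  IN={a@B3, c@B0, d@B1, d@B2, e@B2}  OUT={a@B3, c@B0, d@B1, d@B2, e@B2}
  B5:  IN={a@B3, c@B0, d@B1, d@B2, e@B2}  OUT={a@B3, c@B0, d@B1, d@B2, e@B5}
  B6:  IN={a@B3, c@B0, d@B1, d@B2, e@B5}  OUT={a@B3, b@B6, c@B6, d@B1, d@B2, e@B6}
  B7:  IN={a@B3, b@B6, c@B6, d@B1, d@B2, e@B6}  OUT={a@B3, b@B6, c@B7, d@B1, d@B2, e@B6}
  B8:  IN={a@B3, b@B6, c@B0, c@B7, d@B1, d@B2, e@B5, e@B6}  OUT={a@B3, b@B6, c@B0, c@B7, d@B1, d@B2, e@B8}

Merge at B4: IN[B4] = OUT[B3] = {a@B3, c@B0, d@B1, d@B2, e@B2}
Applying B4's transfer function to that IN value gives OUT[B4] (row B4 above).

Answer: {a@B3, c@B0, d@B1, d@B2, e@B2}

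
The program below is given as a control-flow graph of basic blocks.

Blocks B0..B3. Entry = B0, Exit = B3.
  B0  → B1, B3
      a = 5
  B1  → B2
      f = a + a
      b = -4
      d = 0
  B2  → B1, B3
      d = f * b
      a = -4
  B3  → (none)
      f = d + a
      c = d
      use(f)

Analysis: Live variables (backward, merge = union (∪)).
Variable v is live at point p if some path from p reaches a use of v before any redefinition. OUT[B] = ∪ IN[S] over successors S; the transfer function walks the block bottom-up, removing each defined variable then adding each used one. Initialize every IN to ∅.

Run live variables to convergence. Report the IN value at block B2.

Answer: {b, f}

Derivation:
Per-block solution:
  B0:  IN={d}  OUT={a, d}
  B1:  IN={a}  OUT={b, f}
  B2:  IN={b, f}  OUT={a, d}
  B3:  IN={a, d}  OUT={}

Merge at B2: OUT[B2] = IN[B1] ⊔ IN[B3] = {a, d}
Applying B2's transfer function to that OUT value gives IN[B2] (row B2 above).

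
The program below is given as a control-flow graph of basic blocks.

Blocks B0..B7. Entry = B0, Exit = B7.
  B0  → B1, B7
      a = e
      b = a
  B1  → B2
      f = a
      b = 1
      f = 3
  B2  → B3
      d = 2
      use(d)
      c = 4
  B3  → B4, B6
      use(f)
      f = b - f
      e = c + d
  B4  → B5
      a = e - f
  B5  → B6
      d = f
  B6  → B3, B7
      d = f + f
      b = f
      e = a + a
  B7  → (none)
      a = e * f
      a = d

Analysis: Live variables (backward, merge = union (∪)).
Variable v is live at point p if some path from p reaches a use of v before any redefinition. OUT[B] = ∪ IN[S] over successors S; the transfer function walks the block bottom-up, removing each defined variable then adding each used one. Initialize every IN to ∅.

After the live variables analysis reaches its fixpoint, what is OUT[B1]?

Fixpoint table:
  B0:  IN={d, e, f}  OUT={a, d, e, f}
  B1:  IN={a}  OUT={a, b, f}
  B2:  IN={a, b, f}  OUT={a, b, c, d, f}
  B3:  IN={a, b, c, d, f}  OUT={a, c, e, f}
  B4:  IN={c, e, f}  OUT={a, c, f}
  B5:  IN={a, c, f}  OUT={a, c, f}
  B6:  IN={a, c, f}  OUT={a, b, c, d, e, f}
  B7:  IN={d, e, f}  OUT={}

Merge at B1: OUT[B1] = IN[B2] = {a, b, f}

Answer: {a, b, f}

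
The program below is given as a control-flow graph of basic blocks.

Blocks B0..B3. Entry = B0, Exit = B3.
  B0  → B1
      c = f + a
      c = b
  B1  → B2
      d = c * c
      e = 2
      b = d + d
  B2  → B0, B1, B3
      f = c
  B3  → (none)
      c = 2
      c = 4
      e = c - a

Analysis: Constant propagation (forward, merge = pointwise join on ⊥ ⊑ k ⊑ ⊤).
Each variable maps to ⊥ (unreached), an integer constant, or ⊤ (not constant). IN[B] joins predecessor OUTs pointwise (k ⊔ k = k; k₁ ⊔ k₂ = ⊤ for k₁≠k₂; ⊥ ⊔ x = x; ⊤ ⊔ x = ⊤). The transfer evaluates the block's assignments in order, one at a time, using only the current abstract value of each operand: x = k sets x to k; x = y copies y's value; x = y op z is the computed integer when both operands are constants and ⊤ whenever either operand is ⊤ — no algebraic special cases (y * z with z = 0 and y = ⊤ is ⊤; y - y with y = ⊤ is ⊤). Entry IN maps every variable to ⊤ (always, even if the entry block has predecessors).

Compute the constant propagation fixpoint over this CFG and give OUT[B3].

Answer: {a: ⊤, b: ⊤, c: 4, d: ⊤, e: ⊤, f: ⊤}

Derivation:
Fixpoint table:
  B0:   IN=(all ⊤)   OUT=(all ⊤)
  B1:   IN=(all ⊤)   OUT={e:2; rest ⊤}
  B2:   IN={e:2; rest ⊤}   OUT={e:2; rest ⊤}
  B3:   IN={e:2; rest ⊤}   OUT={c:4; rest ⊤}

Merge at B3: IN[B3] = OUT[B2] = {a: ⊤, b: ⊤, c: ⊤, d: ⊤, e: 2, f: ⊤}
Applying B3's transfer function to that IN value gives OUT[B3] (row B3 above).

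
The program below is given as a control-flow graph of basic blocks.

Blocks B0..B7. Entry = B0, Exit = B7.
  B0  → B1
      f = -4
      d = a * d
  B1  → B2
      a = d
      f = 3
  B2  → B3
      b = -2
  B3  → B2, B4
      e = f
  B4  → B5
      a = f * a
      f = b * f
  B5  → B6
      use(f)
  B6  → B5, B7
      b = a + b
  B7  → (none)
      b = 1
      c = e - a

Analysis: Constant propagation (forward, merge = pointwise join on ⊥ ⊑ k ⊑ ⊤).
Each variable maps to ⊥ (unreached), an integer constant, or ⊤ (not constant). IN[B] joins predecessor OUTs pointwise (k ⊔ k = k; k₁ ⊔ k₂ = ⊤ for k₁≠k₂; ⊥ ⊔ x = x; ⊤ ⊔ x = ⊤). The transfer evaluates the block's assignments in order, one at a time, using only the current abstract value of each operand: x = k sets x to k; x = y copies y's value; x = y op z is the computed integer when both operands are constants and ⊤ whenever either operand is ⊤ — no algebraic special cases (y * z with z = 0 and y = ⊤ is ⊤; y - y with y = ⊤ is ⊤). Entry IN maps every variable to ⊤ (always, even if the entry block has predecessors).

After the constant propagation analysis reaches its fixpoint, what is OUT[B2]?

Converged values:
  B0: | IN=(all ⊤) | OUT={f:-4; rest ⊤}
  B1: | IN={f:-4; rest ⊤} | OUT={f:3; rest ⊤}
  B2: | IN={f:3; rest ⊤} | OUT={b:-2, f:3; rest ⊤}
  B3: | IN={b:-2, f:3; rest ⊤} | OUT={b:-2, e:3, f:3; rest ⊤}
  B4: | IN={b:-2, e:3, f:3; rest ⊤} | OUT={b:-2, e:3, f:-6; rest ⊤}
  B5: | IN={e:3, f:-6; rest ⊤} | OUT={e:3, f:-6; rest ⊤}
  B6: | IN={e:3, f:-6; rest ⊤} | OUT={e:3, f:-6; rest ⊤}
  B7: | IN={e:3, f:-6; rest ⊤} | OUT={b:1, e:3, f:-6; rest ⊤}

Merge at B2: IN[B2] = OUT[B1] ⊔ OUT[B3] = {a: ⊤, b: ⊤, c: ⊤, d: ⊤, e: ⊤, f: 3}
Applying B2's transfer function to that IN value gives OUT[B2] (row B2 above).

Answer: {a: ⊤, b: -2, c: ⊤, d: ⊤, e: ⊤, f: 3}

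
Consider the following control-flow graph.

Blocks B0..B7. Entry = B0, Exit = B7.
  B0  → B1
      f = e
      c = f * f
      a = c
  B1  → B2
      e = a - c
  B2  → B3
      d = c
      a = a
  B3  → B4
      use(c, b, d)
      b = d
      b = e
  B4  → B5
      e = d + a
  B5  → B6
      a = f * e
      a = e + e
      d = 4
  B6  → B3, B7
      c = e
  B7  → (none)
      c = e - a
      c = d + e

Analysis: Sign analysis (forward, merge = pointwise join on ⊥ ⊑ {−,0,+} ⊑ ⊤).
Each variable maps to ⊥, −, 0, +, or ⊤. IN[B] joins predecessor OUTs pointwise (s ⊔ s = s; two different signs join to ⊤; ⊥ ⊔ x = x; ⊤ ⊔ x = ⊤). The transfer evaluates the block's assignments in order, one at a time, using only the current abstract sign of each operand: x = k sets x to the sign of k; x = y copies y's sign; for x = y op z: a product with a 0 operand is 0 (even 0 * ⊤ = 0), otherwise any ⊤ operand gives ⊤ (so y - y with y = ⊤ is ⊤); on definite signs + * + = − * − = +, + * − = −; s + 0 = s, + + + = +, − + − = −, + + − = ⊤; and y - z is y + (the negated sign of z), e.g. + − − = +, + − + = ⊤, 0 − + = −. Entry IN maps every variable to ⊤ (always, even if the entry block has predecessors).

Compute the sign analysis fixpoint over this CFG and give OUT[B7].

Answer: {a: ⊤, b: ⊤, c: ⊤, d: +, e: ⊤, f: ⊤}

Trace:
Per-block solution:
  B0:   IN=(all ⊤)   OUT=(all ⊤)
  B1:   IN=(all ⊤)   OUT=(all ⊤)
  B2:   IN=(all ⊤)   OUT=(all ⊤)
  B3:   IN=(all ⊤)   OUT=(all ⊤)
  B4:   IN=(all ⊤)   OUT=(all ⊤)
  B5:   IN=(all ⊤)   OUT={d:+; rest ⊤}
  B6:   IN={d:+; rest ⊤}   OUT={d:+; rest ⊤}
  B7:   IN={d:+; rest ⊤}   OUT={d:+; rest ⊤}

Merge at B7: IN[B7] = OUT[B6] = {a: ⊤, b: ⊤, c: ⊤, d: +, e: ⊤, f: ⊤}
Applying B7's transfer function to that IN value gives OUT[B7] (row B7 above).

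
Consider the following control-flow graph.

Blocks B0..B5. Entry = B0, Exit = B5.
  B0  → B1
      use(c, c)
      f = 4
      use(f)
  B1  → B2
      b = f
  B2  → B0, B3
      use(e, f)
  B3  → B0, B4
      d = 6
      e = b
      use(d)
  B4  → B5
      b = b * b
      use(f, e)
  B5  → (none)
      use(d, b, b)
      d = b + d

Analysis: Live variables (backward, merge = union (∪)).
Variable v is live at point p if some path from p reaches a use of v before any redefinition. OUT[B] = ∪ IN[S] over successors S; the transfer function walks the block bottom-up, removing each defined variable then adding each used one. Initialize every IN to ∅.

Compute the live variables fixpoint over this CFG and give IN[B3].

Per-block solution:
  B0:  IN={c, e}  OUT={c, e, f}
  B1:  IN={c, e, f}  OUT={b, c, e, f}
  B2:  IN={b, c, e, f}  OUT={b, c, e, f}
  B3:  IN={b, c, f}  OUT={b, c, d, e, f}
  B4:  IN={b, d, e, f}  OUT={b, d}
  B5:  IN={b, d}  OUT={}

Merge at B3: OUT[B3] = IN[B0] ⊔ IN[B4] = {b, c, d, e, f}
Applying B3's transfer function to that OUT value gives IN[B3] (row B3 above).

Answer: {b, c, f}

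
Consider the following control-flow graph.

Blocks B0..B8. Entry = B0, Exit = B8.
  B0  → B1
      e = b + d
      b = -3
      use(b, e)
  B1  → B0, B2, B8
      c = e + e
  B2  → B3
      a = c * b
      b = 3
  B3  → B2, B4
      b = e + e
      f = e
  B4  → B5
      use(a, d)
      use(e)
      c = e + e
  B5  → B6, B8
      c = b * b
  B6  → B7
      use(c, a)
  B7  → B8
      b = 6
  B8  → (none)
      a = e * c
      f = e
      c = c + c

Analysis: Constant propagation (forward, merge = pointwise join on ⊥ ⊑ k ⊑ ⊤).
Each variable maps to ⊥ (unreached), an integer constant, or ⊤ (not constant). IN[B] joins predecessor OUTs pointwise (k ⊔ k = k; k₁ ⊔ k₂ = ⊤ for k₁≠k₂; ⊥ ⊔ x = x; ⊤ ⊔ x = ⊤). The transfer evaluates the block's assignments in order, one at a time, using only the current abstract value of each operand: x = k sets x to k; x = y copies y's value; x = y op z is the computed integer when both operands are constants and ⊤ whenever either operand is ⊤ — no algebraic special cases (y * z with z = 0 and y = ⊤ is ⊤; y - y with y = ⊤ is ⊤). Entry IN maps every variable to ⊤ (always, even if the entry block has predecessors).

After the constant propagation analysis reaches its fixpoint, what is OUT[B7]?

Fixpoint table:
  B0:   IN=(all ⊤)   OUT={b:-3; rest ⊤}
  B1:   IN={b:-3; rest ⊤}   OUT={b:-3; rest ⊤}
  B2:   IN=(all ⊤)   OUT={b:3; rest ⊤}
  B3:   IN={b:3; rest ⊤}   OUT=(all ⊤)
  B4:   IN=(all ⊤)   OUT=(all ⊤)
  B5:   IN=(all ⊤)   OUT=(all ⊤)
  B6:   IN=(all ⊤)   OUT=(all ⊤)
  B7:   IN=(all ⊤)   OUT={b:6; rest ⊤}
  B8:   IN=(all ⊤)   OUT=(all ⊤)

Merge at B7: IN[B7] = OUT[B6] = {a: ⊤, b: ⊤, c: ⊤, d: ⊤, e: ⊤, f: ⊤}
Applying B7's transfer function to that IN value gives OUT[B7] (row B7 above).

Answer: {a: ⊤, b: 6, c: ⊤, d: ⊤, e: ⊤, f: ⊤}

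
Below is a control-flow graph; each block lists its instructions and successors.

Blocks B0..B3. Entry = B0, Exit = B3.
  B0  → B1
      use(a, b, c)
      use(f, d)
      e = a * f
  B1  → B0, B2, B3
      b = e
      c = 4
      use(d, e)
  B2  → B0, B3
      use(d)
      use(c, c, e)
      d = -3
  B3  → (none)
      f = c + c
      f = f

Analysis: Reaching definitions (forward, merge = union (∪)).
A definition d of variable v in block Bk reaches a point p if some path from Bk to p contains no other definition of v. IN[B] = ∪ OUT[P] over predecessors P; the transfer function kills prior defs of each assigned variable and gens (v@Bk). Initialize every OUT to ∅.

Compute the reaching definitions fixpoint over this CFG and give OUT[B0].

Answer: {b@B1, c@B1, d@B2, e@B0}

Working:
Fixpoint table:
  B0:  IN={b@B1, c@B1, d@B2, e@B0}  OUT={b@B1, c@B1, d@B2, e@B0}
  B1:  IN={b@B1, c@B1, d@B2, e@B0}  OUT={b@B1, c@B1, d@B2, e@B0}
  B2:  IN={b@B1, c@B1, d@B2, e@B0}  OUT={b@B1, c@B1, d@B2, e@B0}
  B3:  IN={b@B1, c@B1, d@B2, e@B0}  OUT={b@B1, c@B1, d@B2, e@B0, f@B3}

Merge at B0 (entry node, so the boundary value {} is joined with the incoming edge(s)): IN[B0] = {} ⊔ OUT[B1] ⊔ OUT[B2] = {b@B1, c@B1, d@B2, e@B0}
Applying B0's transfer function to that IN value gives OUT[B0] (row B0 above).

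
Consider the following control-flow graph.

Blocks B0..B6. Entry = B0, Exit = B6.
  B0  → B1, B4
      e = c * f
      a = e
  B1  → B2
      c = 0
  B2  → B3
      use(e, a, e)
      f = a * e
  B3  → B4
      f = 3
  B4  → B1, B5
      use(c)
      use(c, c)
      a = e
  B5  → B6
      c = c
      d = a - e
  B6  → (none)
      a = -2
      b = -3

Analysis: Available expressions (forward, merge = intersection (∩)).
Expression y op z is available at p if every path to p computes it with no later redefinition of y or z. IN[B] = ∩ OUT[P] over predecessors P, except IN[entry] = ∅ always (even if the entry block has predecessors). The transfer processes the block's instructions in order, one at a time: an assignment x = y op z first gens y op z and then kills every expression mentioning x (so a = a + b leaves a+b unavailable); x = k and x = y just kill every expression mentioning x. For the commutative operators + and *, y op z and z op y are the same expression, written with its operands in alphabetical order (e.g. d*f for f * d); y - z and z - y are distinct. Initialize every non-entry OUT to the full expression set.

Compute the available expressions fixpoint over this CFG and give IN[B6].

Answer: {a-e}

Working:
Fixpoint table:
  B0:   IN={}   OUT={c*f}
  B1:   IN={}   OUT={}
  B2:   IN={}   OUT={a*e}
  B3:   IN={a*e}   OUT={a*e}
  B4:   IN={}   OUT={}
  B5:   IN={}   OUT={a-e}
  B6:   IN={a-e}   OUT={}

Merge at B6: IN[B6] = OUT[B5] = {a-e}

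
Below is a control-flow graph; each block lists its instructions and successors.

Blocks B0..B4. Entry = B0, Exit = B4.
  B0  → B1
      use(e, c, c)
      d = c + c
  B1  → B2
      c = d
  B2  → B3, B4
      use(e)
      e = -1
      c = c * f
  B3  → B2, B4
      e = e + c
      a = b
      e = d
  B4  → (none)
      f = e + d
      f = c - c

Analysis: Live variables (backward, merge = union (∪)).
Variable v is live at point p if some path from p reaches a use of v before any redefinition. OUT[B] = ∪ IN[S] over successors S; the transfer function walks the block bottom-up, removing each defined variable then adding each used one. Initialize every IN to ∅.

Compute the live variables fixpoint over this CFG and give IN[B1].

Per-block solution:
  B0:  IN={b, c, e, f}  OUT={b, d, e, f}
  B1:  IN={b, d, e, f}  OUT={b, c, d, e, f}
  B2:  IN={b, c, d, e, f}  OUT={b, c, d, e, f}
  B3:  IN={b, c, d, e, f}  OUT={b, c, d, e, f}
  B4:  IN={c, d, e}  OUT={}

Merge at B1: OUT[B1] = IN[B2] = {b, c, d, e, f}
Applying B1's transfer function to that OUT value gives IN[B1] (row B1 above).

Answer: {b, d, e, f}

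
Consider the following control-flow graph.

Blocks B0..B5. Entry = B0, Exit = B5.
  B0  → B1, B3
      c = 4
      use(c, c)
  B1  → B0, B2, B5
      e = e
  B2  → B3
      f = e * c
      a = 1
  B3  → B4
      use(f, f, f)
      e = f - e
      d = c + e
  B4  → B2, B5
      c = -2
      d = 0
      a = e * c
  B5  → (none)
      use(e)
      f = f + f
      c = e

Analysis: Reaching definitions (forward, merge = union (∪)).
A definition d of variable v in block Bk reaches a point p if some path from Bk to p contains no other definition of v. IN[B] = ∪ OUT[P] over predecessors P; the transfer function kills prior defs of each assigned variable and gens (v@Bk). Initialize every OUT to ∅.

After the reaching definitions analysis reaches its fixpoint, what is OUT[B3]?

Fixpoint table:
  B0: | IN={c@B0, e@B1} | OUT={c@B0, e@B1}
  B1: | IN={c@B0, e@B1} | OUT={c@B0, e@B1}
  B2: | IN={a@B4, c@B0, c@B4, d@B4, e@B1, e@B3, f@B2} | OUT={a@B2, c@B0, c@B4, d@B4, e@B1, e@B3, f@B2}
  B3: | IN={a@B2, c@B0, c@B4, d@B4, e@B1, e@B3, f@B2} | OUT={a@B2, c@B0, c@B4, d@B3, e@B3, f@B2}
  B4: | IN={a@B2, c@B0, c@B4, d@B3, e@B3, f@B2} | OUT={a@B4, c@B4, d@B4, e@B3, f@B2}
  B5: | IN={a@B4, c@B0, c@B4, d@B4, e@B1, e@B3, f@B2} | OUT={a@B4, c@B5, d@B4, e@B1, e@B3, f@B5}

Merge at B3: IN[B3] = OUT[B0] ⊔ OUT[B2] = {a@B2, c@B0, c@B4, d@B4, e@B1, e@B3, f@B2}
Applying B3's transfer function to that IN value gives OUT[B3] (row B3 above).

Answer: {a@B2, c@B0, c@B4, d@B3, e@B3, f@B2}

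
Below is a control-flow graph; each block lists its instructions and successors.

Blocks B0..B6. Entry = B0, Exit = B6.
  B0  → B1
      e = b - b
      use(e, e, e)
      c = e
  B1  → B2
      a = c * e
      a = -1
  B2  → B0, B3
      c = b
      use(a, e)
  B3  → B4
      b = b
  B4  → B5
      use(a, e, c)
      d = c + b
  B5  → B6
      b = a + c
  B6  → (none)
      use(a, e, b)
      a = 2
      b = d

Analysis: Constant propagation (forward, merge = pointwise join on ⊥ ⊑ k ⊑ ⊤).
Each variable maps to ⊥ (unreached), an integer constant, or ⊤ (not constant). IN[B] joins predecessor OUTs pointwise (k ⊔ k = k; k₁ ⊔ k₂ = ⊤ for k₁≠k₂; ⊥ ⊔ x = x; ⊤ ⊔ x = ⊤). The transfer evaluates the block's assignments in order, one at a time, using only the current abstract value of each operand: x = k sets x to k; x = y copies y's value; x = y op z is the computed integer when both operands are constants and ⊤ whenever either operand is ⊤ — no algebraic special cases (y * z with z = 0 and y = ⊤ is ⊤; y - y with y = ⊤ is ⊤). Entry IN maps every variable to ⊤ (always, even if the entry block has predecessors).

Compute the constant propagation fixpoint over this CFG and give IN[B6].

Answer: {a: -1, b: ⊤, c: ⊤, d: ⊤, e: ⊤, f: ⊤}

Trace:
Fixpoint table:
  B0:  IN=(all ⊤)  OUT=(all ⊤)
  B1:  IN=(all ⊤)  OUT={a:-1; rest ⊤}
  B2:  IN={a:-1; rest ⊤}  OUT={a:-1; rest ⊤}
  B3:  IN={a:-1; rest ⊤}  OUT={a:-1; rest ⊤}
  B4:  IN={a:-1; rest ⊤}  OUT={a:-1; rest ⊤}
  B5:  IN={a:-1; rest ⊤}  OUT={a:-1; rest ⊤}
  B6:  IN={a:-1; rest ⊤}  OUT={a:2; rest ⊤}

Merge at B6: IN[B6] = OUT[B5] = {a: -1, b: ⊤, c: ⊤, d: ⊤, e: ⊤, f: ⊤}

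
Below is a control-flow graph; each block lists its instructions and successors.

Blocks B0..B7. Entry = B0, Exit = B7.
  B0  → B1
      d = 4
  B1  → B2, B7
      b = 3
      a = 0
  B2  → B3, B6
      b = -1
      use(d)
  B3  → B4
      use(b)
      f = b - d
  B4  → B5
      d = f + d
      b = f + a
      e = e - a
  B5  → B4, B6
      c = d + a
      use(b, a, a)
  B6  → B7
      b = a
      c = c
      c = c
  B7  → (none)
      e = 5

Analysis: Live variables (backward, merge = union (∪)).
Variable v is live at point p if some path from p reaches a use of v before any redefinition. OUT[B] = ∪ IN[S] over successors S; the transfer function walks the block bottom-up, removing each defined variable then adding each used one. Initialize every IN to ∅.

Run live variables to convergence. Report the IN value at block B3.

Fixpoint table:
  B0:  IN={c, e}  OUT={c, d, e}
  B1:  IN={c, d, e}  OUT={a, c, d, e}
  B2:  IN={a, c, d, e}  OUT={a, b, c, d, e}
  B3:  IN={a, b, d, e}  OUT={a, d, e, f}
  B4:  IN={a, d, e, f}  OUT={a, b, d, e, f}
  B5:  IN={a, b, d, e, f}  OUT={a, c, d, e, f}
  B6:  IN={a, c}  OUT={}
  B7:  IN={}  OUT={}

Merge at B3: OUT[B3] = IN[B4] = {a, d, e, f}
Applying B3's transfer function to that OUT value gives IN[B3] (row B3 above).

Answer: {a, b, d, e}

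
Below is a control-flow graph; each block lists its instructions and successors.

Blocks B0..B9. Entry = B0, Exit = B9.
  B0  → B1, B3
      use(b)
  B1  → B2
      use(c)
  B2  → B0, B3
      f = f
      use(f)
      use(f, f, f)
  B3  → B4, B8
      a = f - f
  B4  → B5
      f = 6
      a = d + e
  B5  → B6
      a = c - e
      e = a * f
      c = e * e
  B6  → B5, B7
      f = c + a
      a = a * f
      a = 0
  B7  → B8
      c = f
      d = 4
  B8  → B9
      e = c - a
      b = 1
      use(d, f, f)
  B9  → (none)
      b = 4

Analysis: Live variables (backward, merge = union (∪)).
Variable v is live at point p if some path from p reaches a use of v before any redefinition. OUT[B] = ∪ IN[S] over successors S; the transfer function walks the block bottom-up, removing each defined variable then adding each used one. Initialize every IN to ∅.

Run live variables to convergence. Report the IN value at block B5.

Answer: {c, e, f}

Derivation:
Per-block solution:
  B0:   IN={b, c, d, e, f}   OUT={b, c, d, e, f}
  B1:   IN={b, c, d, e, f}   OUT={b, c, d, e, f}
  B2:   IN={b, c, d, e, f}   OUT={b, c, d, e, f}
  B3:   IN={c, d, e, f}   OUT={a, c, d, e, f}
  B4:   IN={c, d, e}   OUT={c, e, f}
  B5:   IN={c, e, f}   OUT={a, c, e}
  B6:   IN={a, c, e}   OUT={a, c, e, f}
  B7:   IN={a, f}   OUT={a, c, d, f}
  B8:   IN={a, c, d, f}   OUT={}
  B9:   IN={}   OUT={}

Merge at B5: OUT[B5] = IN[B6] = {a, c, e}
Applying B5's transfer function to that OUT value gives IN[B5] (row B5 above).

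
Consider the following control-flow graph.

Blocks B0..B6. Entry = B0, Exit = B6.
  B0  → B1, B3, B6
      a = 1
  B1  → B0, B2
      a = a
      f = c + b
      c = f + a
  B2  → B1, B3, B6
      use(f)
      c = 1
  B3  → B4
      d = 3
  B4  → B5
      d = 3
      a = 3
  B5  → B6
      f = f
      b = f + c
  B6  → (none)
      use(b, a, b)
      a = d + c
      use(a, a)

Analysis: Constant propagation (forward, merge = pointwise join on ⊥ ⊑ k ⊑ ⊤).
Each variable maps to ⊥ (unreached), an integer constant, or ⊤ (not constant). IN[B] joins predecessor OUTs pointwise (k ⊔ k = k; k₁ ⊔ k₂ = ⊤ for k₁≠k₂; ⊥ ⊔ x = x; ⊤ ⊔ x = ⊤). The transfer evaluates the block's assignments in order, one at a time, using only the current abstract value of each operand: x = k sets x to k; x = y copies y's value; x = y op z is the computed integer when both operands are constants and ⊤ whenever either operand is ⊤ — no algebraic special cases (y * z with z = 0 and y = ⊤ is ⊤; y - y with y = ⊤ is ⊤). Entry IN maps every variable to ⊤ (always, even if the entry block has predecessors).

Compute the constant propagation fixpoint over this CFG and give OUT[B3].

Answer: {a: 1, b: ⊤, c: ⊤, d: 3, e: ⊤, f: ⊤}

Derivation:
Per-block solution:
  B0: | IN=(all ⊤) | OUT={a:1; rest ⊤}
  B1: | IN={a:1; rest ⊤} | OUT={a:1; rest ⊤}
  B2: | IN={a:1; rest ⊤} | OUT={a:1, c:1; rest ⊤}
  B3: | IN={a:1; rest ⊤} | OUT={a:1, d:3; rest ⊤}
  B4: | IN={a:1, d:3; rest ⊤} | OUT={a:3, d:3; rest ⊤}
  B5: | IN={a:3, d:3; rest ⊤} | OUT={a:3, d:3; rest ⊤}
  B6: | IN=(all ⊤) | OUT=(all ⊤)

Merge at B3: IN[B3] = OUT[B0] ⊔ OUT[B2] = {a: 1, b: ⊤, c: ⊤, d: ⊤, e: ⊤, f: ⊤}
Applying B3's transfer function to that IN value gives OUT[B3] (row B3 above).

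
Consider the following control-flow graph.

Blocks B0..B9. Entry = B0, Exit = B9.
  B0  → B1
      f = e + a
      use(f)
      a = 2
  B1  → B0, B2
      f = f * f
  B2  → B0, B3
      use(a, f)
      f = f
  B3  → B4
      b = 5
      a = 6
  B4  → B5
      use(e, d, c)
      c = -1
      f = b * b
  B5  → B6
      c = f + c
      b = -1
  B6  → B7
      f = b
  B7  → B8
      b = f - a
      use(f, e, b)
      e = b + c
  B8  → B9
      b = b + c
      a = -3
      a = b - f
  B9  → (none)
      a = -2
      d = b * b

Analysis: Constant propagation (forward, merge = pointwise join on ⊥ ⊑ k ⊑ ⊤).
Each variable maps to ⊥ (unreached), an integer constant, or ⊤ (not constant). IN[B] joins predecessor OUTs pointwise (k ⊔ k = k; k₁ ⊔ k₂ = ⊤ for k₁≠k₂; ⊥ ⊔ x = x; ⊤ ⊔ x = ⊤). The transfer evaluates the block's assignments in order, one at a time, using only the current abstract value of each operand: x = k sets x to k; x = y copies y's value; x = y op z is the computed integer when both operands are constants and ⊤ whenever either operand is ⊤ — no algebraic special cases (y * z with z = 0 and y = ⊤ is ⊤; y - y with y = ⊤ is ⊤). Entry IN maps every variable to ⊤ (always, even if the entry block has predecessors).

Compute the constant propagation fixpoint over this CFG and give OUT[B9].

Fixpoint table:
  B0: | IN=(all ⊤) | OUT={a:2; rest ⊤}
  B1: | IN={a:2; rest ⊤} | OUT={a:2; rest ⊤}
  B2: | IN={a:2; rest ⊤} | OUT={a:2; rest ⊤}
  B3: | IN={a:2; rest ⊤} | OUT={a:6, b:5; rest ⊤}
  B4: | IN={a:6, b:5; rest ⊤} | OUT={a:6, b:5, c:-1, f:25; rest ⊤}
  B5: | IN={a:6, b:5, c:-1, f:25; rest ⊤} | OUT={a:6, b:-1, c:24, f:25; rest ⊤}
  B6: | IN={a:6, b:-1, c:24, f:25; rest ⊤} | OUT={a:6, b:-1, c:24, f:-1; rest ⊤}
  B7: | IN={a:6, b:-1, c:24, f:-1; rest ⊤} | OUT={a:6, b:-7, c:24, e:17, f:-1; rest ⊤}
  B8: | IN={a:6, b:-7, c:24, e:17, f:-1; rest ⊤} | OUT={a:18, b:17, c:24, e:17, f:-1; rest ⊤}
  B9: | IN={a:18, b:17, c:24, e:17, f:-1; rest ⊤} | OUT={a:-2, b:17, c:24, d:289, e:17, f:-1; rest ⊤}

Merge at B9: IN[B9] = OUT[B8] = {a: 18, b: 17, c: 24, d: ⊤, e: 17, f: -1}
Applying B9's transfer function to that IN value gives OUT[B9] (row B9 above).

Answer: {a: -2, b: 17, c: 24, d: 289, e: 17, f: -1}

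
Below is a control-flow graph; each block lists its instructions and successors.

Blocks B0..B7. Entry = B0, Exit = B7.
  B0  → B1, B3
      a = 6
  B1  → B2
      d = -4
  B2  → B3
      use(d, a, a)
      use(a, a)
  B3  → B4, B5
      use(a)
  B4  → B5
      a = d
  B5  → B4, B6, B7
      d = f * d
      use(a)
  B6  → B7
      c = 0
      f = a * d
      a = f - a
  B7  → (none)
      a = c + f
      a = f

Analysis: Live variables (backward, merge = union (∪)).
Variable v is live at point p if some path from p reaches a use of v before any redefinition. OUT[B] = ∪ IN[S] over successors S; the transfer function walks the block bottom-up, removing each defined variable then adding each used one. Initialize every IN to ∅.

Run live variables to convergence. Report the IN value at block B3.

Per-block solution:
  B0:  IN={c, d, f}  OUT={a, c, d, f}
  B1:  IN={a, c, f}  OUT={a, c, d, f}
  B2:  IN={a, c, d, f}  OUT={a, c, d, f}
  B3:  IN={a, c, d, f}  OUT={a, c, d, f}
  B4:  IN={c, d, f}  OUT={a, c, d, f}
  B5:  IN={a, c, d, f}  OUT={a, c, d, f}
  B6:  IN={a, d}  OUT={c, f}
  B7:  IN={c, f}  OUT={}

Merge at B3: OUT[B3] = IN[B4] ⊔ IN[B5] = {a, c, d, f}
Applying B3's transfer function to that OUT value gives IN[B3] (row B3 above).

Answer: {a, c, d, f}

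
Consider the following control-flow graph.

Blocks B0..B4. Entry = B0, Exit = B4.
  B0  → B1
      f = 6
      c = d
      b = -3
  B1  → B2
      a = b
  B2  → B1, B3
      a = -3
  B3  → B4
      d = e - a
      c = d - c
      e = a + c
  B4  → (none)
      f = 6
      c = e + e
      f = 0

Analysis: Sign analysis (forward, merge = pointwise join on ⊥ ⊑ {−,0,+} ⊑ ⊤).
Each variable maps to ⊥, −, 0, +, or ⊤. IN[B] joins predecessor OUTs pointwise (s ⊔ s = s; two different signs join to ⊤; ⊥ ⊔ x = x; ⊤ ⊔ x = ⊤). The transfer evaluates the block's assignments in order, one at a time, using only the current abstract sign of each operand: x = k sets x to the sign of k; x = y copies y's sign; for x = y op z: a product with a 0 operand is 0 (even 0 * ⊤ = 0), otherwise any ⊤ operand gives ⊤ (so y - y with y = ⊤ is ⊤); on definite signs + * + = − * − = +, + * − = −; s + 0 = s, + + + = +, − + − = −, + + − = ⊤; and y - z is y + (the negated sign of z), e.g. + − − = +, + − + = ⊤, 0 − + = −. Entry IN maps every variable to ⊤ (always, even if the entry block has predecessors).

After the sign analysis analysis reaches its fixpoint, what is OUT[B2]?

Answer: {a: -, b: -, c: ⊤, d: ⊤, e: ⊤, f: +}

Trace:
Fixpoint table:
  B0:   IN=(all ⊤)   OUT={b:-, f:+; rest ⊤}
  B1:   IN={b:-, f:+; rest ⊤}   OUT={a:-, b:-, f:+; rest ⊤}
  B2:   IN={a:-, b:-, f:+; rest ⊤}   OUT={a:-, b:-, f:+; rest ⊤}
  B3:   IN={a:-, b:-, f:+; rest ⊤}   OUT={a:-, b:-, f:+; rest ⊤}
  B4:   IN={a:-, b:-, f:+; rest ⊤}   OUT={a:-, b:-, f:0; rest ⊤}

Merge at B2: IN[B2] = OUT[B1] = {a: -, b: -, c: ⊤, d: ⊤, e: ⊤, f: +}
Applying B2's transfer function to that IN value gives OUT[B2] (row B2 above).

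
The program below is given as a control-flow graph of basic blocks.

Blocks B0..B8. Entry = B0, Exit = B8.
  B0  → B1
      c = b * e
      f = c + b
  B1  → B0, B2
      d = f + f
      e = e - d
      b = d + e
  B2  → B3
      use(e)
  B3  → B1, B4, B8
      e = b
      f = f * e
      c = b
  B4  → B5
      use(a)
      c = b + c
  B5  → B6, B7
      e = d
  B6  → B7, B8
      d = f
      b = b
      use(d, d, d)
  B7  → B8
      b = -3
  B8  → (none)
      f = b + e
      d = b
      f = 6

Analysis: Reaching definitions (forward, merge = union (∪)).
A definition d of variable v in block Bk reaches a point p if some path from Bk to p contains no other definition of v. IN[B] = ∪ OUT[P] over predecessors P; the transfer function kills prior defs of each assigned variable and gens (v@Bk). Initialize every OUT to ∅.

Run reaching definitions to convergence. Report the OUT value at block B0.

Converged values:
  B0:  IN={b@B1, c@B0, c@B3, d@B1, e@B1, f@B0, f@B3}  OUT={b@B1, c@B0, d@B1, e@B1, f@B0}
  B1:  IN={b@B1, c@B0, c@B3, d@B1, e@B1, e@B3, f@B0, f@B3}  OUT={b@B1, c@B0, c@B3, d@B1, e@B1, f@B0, f@B3}
  B2:  IN={b@B1, c@B0, c@B3, d@B1, e@B1, f@B0, f@B3}  OUT={b@B1, c@B0, c@B3, d@B1, e@B1, f@B0, f@B3}
  B3:  IN={b@B1, c@B0, c@B3, d@B1, e@B1, f@B0, f@B3}  OUT={b@B1, c@B3, d@B1, e@B3, f@B3}
  B4:  IN={b@B1, c@B3, d@B1, e@B3, f@B3}  OUT={b@B1, c@B4, d@B1, e@B3, f@B3}
  B5:  IN={b@B1, c@B4, d@B1, e@B3, f@B3}  OUT={b@B1, c@B4, d@B1, e@B5, f@B3}
  B6:  IN={b@B1, c@B4, d@B1, e@B5, f@B3}  OUT={b@B6, c@B4, d@B6, e@B5, f@B3}
  B7:  IN={b@B1, b@B6, c@B4, d@B1, d@B6, e@B5, f@B3}  OUT={b@B7, c@B4, d@B1, d@B6, e@B5, f@B3}
  B8:  IN={b@B1, b@B6, b@B7, c@B3, c@B4, d@B1, d@B6, e@B3, e@B5, f@B3}  OUT={b@B1, b@B6, b@B7, c@B3, c@B4, d@B8, e@B3, e@B5, f@B8}

Merge at B0 (entry node, so the boundary value {} is joined with the incoming edge(s)): IN[B0] = {} ⊔ OUT[B1] = {b@B1, c@B0, c@B3, d@B1, e@B1, f@B0, f@B3}
Applying B0's transfer function to that IN value gives OUT[B0] (row B0 above).

Answer: {b@B1, c@B0, d@B1, e@B1, f@B0}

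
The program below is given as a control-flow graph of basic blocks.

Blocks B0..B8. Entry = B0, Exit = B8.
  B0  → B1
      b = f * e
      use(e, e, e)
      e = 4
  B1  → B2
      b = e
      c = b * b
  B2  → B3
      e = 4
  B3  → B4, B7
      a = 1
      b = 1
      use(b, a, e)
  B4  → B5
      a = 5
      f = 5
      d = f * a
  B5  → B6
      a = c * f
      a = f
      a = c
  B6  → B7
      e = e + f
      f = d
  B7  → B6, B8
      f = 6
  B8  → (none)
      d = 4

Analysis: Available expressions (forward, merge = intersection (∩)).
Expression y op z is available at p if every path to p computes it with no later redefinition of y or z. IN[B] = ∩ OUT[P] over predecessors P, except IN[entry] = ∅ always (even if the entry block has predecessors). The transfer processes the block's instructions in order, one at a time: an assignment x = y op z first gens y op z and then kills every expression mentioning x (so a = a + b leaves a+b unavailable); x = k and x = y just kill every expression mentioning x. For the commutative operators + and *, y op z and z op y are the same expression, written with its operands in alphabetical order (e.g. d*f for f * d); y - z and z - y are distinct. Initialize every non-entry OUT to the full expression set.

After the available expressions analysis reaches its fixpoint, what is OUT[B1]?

Answer: {b*b}

Derivation:
Per-block solution:
  B0:  IN={}  OUT={}
  B1:  IN={}  OUT={b*b}
  B2:  IN={b*b}  OUT={b*b}
  B3:  IN={b*b}  OUT={}
  B4:  IN={}  OUT={a*f}
  B5:  IN={a*f}  OUT={c*f}
  B6:  IN={}  OUT={}
  B7:  IN={}  OUT={}
  B8:  IN={}  OUT={}

Merge at B1: IN[B1] = OUT[B0] = {}
Applying B1's transfer function to that IN value gives OUT[B1] (row B1 above).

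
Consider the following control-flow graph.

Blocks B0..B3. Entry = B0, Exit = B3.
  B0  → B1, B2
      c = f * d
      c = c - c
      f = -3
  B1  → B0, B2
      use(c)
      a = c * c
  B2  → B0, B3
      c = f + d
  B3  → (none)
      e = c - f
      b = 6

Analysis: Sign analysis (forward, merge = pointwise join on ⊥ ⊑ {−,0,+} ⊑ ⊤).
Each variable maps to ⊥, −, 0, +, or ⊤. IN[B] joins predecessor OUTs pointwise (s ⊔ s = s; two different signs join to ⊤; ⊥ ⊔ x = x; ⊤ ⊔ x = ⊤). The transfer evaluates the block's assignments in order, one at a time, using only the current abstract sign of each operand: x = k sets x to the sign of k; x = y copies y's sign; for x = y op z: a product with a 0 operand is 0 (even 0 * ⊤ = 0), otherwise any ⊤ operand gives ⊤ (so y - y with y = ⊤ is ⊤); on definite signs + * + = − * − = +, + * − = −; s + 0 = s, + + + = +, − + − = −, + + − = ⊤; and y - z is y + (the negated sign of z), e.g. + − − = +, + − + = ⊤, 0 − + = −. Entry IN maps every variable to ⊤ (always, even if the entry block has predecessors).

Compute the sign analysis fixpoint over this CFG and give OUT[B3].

Answer: {a: ⊤, b: +, c: ⊤, d: ⊤, e: ⊤, f: -}

Working:
Fixpoint table:
  B0: | IN=(all ⊤) | OUT={f:-; rest ⊤}
  B1: | IN={f:-; rest ⊤} | OUT={f:-; rest ⊤}
  B2: | IN={f:-; rest ⊤} | OUT={f:-; rest ⊤}
  B3: | IN={f:-; rest ⊤} | OUT={b:+, f:-; rest ⊤}

Merge at B3: IN[B3] = OUT[B2] = {a: ⊤, b: ⊤, c: ⊤, d: ⊤, e: ⊤, f: -}
Applying B3's transfer function to that IN value gives OUT[B3] (row B3 above).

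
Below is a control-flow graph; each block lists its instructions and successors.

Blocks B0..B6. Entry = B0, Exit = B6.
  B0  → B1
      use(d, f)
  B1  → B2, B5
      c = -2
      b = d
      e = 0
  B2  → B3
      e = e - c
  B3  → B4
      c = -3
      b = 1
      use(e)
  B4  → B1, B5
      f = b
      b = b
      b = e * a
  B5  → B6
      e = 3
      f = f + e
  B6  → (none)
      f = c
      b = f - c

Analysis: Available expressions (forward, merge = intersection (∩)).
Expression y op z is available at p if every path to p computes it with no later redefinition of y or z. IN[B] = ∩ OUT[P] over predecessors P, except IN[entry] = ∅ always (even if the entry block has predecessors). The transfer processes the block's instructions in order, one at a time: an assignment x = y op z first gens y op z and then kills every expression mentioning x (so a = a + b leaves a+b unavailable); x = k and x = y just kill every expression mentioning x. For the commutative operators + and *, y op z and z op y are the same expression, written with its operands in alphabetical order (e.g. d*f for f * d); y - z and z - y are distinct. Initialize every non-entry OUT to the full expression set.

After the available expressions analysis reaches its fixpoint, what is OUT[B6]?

Answer: {f-c}

Trace:
Per-block solution:
  B0:  IN={}  OUT={}
  B1:  IN={}  OUT={}
  B2:  IN={}  OUT={}
  B3:  IN={}  OUT={}
  B4:  IN={}  OUT={a*e}
  B5:  IN={}  OUT={}
  B6:  IN={}  OUT={f-c}

Merge at B6: IN[B6] = OUT[B5] = {}
Applying B6's transfer function to that IN value gives OUT[B6] (row B6 above).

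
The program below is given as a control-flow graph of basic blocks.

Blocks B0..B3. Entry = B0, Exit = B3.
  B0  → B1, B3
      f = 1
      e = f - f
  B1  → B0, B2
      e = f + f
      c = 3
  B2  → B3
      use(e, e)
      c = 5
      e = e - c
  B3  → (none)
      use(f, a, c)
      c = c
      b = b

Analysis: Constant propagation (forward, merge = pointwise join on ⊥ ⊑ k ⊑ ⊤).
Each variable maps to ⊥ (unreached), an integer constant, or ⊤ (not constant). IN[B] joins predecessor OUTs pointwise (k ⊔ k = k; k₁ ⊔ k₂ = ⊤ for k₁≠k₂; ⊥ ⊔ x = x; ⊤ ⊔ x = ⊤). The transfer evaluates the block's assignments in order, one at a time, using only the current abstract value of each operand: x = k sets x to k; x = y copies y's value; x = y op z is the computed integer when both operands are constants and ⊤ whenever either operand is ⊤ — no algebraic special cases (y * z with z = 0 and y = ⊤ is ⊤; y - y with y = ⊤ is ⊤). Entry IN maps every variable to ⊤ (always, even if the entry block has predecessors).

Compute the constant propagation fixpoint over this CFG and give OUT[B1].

Converged values:
  B0:  IN=(all ⊤)  OUT={e:0, f:1; rest ⊤}
  B1:  IN={e:0, f:1; rest ⊤}  OUT={c:3, e:2, f:1; rest ⊤}
  B2:  IN={c:3, e:2, f:1; rest ⊤}  OUT={c:5, e:-3, f:1; rest ⊤}
  B3:  IN={f:1; rest ⊤}  OUT={f:1; rest ⊤}

Merge at B1: IN[B1] = OUT[B0] = {a: ⊤, b: ⊤, c: ⊤, d: ⊤, e: 0, f: 1}
Applying B1's transfer function to that IN value gives OUT[B1] (row B1 above).

Answer: {a: ⊤, b: ⊤, c: 3, d: ⊤, e: 2, f: 1}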